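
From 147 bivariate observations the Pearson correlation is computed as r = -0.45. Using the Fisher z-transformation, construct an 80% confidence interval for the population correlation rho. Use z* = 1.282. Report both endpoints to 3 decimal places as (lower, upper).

z_r = atanh(-0.45) = -0.484700;  SE = 1/√(n−3) = 1/√144 = 0.083333
z-limits: -0.484700 ± 1.282·0.083333 = -0.484700 ± 0.106833 = [-0.591533, -0.377867]
ρ-limits: (tanh -0.591533, tanh -0.377867) = (-0.531, -0.361)

(-0.531, -0.361)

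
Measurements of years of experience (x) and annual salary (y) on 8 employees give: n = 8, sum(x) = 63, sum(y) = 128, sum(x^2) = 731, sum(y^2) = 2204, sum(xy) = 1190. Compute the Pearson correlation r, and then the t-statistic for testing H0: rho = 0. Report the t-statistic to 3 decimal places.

7.518

S_xy = nΣxy − ΣxΣy = 8·1190 − 63·128 = 9520 − 8064 = 1456
S_xx = nΣx² − (Σx)² = 8·731 − 63² = 5848 − 3969 = 1879
S_yy = nΣy² − (Σy)² = 8·2204 − 128² = 17632 − 16384 = 1248
r = S_xy / √(S_xx·S_yy) = 1456 / √(1879·1248) = 1456 / √2344992 = 1456 / 1531.3367 = 0.9508
t = r·√(n−2)/√(1−r²) = 0.9508·√6 / √(1−0.904021) = 2.328975 / 0.309805 = 7.518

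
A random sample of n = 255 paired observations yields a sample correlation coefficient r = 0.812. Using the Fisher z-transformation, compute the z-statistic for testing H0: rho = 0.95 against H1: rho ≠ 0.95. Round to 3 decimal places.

z_r = atanh(0.812) = 1.132872,  z_0 = atanh(0.95) = 1.831781
SE = 1/√(n−3) = 1/√252 = 0.062994
z = (z_r − z_0)/SE = (1.132872 − 1.831781) / 0.062994 = -0.698909 / 0.062994 = -11.095

-11.095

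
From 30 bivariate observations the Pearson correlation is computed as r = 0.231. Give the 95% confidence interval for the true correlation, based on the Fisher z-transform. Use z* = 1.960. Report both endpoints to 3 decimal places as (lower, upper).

(-0.141, 0.546)

z_r = atanh(0.231) = 0.235246;  SE = 1/√(n−3) = 1/√27 = 0.192450
z-limits: 0.235246 ± 1.960·0.192450 = 0.235246 ± 0.377202 = [-0.141956, 0.612448]
ρ-limits: (tanh -0.141956, tanh 0.612448) = (-0.141, 0.546)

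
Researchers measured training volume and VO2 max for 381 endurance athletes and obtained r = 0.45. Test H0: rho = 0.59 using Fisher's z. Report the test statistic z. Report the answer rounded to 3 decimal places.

z_r = atanh(0.45) = 0.484700,  z_0 = atanh(0.59) = 0.677666
SE = 1/√(n−3) = 1/√378 = 0.051434
z = (z_r − z_0)/SE = (0.484700 − 0.677666) / 0.051434 = -0.192966 / 0.051434 = -3.752

-3.752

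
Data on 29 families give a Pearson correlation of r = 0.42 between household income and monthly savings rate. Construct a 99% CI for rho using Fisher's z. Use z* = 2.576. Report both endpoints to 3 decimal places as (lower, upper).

(-0.057, 0.741)

z_r = atanh(0.42) = 0.447692;  SE = 1/√(n−3) = 1/√26 = 0.196116
z-limits: 0.447692 ± 2.576·0.196116 = 0.447692 ± 0.505195 = [-0.057503, 0.952887]
ρ-limits: (tanh -0.057503, tanh 0.952887) = (-0.057, 0.741)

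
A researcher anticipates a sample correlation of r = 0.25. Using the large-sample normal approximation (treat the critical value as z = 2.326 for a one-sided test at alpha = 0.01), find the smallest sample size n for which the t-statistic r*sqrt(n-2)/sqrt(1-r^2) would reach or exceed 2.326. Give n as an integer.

84

r√(n−2)/√(1−r²) ≥ 2.326  ⇔  n−2 ≥ (2.326)²·(1−r²)/r²
(1−r²)/r² = (1−0.0625)/0.0625 = 15.0000
n ≥ 2 + 5.410276·15.0000 = 2 + 81.1541 = 83.1541
⌈83.1541⌉ = 84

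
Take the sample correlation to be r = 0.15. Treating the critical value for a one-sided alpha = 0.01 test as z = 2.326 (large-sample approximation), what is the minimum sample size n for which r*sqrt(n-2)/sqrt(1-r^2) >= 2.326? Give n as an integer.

r√(n−2)/√(1−r²) ≥ 2.326  ⇔  n−2 ≥ (2.326)²·(1−r²)/r²
(1−r²)/r² = (1−0.0225)/0.0225 = 43.4444
n ≥ 2 + 5.410276·43.4444 = 2 + 235.0462 = 237.0462
⌈237.0462⌉ = 238

238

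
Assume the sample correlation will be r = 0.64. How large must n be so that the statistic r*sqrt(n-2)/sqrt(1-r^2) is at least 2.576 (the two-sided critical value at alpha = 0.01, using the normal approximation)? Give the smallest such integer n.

12

r√(n−2)/√(1−r²) ≥ 2.576  ⇔  n−2 ≥ (2.576)²·(1−r²)/r²
(1−r²)/r² = (1−0.4096)/0.4096 = 1.4414
n ≥ 2 + 6.635776·1.4414 = 2 + 9.5648 = 11.5648
⌈11.5648⌉ = 12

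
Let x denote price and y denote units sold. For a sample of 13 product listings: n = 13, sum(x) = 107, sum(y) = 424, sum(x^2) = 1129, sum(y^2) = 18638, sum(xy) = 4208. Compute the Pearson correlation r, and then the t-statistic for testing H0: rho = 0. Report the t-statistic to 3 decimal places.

2.892

S_xy = nΣxy − ΣxΣy = 13·4208 − 107·424 = 54704 − 45368 = 9336
S_xx = nΣx² − (Σx)² = 13·1129 − 107² = 14677 − 11449 = 3228
S_yy = nΣy² − (Σy)² = 13·18638 − 424² = 242294 − 179776 = 62518
r = S_xy / √(S_xx·S_yy) = 9336 / √(3228·62518) = 9336 / √201808104 = 9336 / 14205.9179 = 0.6572
t = r·√(n−2)/√(1−r²) = 0.6572·√11 / √(1−0.431912) = 2.179686 / 0.753716 = 2.892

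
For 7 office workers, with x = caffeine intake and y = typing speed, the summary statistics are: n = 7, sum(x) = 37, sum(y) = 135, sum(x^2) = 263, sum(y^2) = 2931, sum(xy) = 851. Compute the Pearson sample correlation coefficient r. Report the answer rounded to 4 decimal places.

S_xy = nΣxy − ΣxΣy = 7·851 − 37·135 = 5957 − 4995 = 962
S_xx = nΣx² − (Σx)² = 7·263 − 37² = 1841 − 1369 = 472
S_yy = nΣy² − (Σy)² = 7·2931 − 135² = 20517 − 18225 = 2292
r = S_xy / √(S_xx·S_yy) = 962 / √(472·2292) = 962 / √1081824 = 962 / 1040.1077 = 0.9249

0.9249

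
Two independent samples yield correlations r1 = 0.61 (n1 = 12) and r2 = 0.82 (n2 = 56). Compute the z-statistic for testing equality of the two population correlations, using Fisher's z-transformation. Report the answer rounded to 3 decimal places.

Fisher z-transforms: z1 = atanh(0.61) = 0.708921, z2 = atanh(0.82) = 1.156817; difference d = -0.447896
Var(d) = 1/9 + 1/53 = 0.1111111 + 0.0188679 = 0.1299790
z = d/√Var(d) = -0.447896 / √0.1299790 = -0.447896 / 0.360526 = -1.242

-1.242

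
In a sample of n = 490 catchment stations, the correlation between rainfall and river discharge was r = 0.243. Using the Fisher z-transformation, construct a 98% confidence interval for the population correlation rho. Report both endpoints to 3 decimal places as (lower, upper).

z_r = atanh(0.243) = 0.247960;  SE = 1/√(n−3) = 1/√487 = 0.045314
z-limits: 0.247960 ± 2.326·0.045314 = 0.247960 ± 0.105400 = [0.142560, 0.353360]
ρ-limits: (tanh 0.142560, tanh 0.353360) = (0.142, 0.339)

(0.142, 0.339)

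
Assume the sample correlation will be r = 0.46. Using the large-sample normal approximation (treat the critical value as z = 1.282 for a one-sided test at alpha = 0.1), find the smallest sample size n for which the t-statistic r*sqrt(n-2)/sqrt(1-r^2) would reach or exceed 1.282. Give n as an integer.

9

r√(n−2)/√(1−r²) ≥ 1.282  ⇔  n−2 ≥ (1.282)²·(1−r²)/r²
(1−r²)/r² = (1−0.2116)/0.2116 = 3.7259
n ≥ 2 + 1.643524·3.7259 = 2 + 6.1236 = 8.1236
⌈8.1236⌉ = 9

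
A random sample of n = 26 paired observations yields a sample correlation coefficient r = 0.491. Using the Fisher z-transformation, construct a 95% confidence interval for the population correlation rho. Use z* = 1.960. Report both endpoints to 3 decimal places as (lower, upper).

z_r = atanh(0.491) = 0.537377;  SE = 1/√(n−3) = 1/√23 = 0.208514
z-limits: 0.537377 ± 1.960·0.208514 = 0.537377 ± 0.408687 = [0.128690, 0.946064]
ρ-limits: (tanh 0.128690, tanh 0.946064) = (0.128, 0.738)

(0.128, 0.738)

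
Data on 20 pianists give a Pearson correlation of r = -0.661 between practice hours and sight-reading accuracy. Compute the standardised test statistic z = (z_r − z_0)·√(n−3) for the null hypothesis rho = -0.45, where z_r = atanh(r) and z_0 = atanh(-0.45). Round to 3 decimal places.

Fisher z: atanh(-0.661) = -0.794588, atanh(-0.45) = -0.484700
z = (z_r − z_0)·√(n−3) = (-0.794588 − (-0.484700))·√17 = -0.309888 · 4.123106 = -1.278

-1.278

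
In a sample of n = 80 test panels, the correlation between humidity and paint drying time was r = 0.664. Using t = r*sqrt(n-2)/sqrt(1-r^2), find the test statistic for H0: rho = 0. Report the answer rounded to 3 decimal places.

7.843

t = r·√(n−2) / √(1−r²) with r = 0.664, n = 80
  = 0.664·√78 / √(1 − 0.440896)
  = 0.664·8.831761 / 0.747733
  = 5.864289 / 0.747733 = 7.843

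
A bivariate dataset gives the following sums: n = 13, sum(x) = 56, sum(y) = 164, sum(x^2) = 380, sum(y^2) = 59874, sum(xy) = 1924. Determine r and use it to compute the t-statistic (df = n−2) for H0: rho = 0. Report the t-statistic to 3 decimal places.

S_xy = nΣxy − ΣxΣy = 13·1924 − 56·164 = 25012 − 9184 = 15828
S_xx = nΣx² − (Σx)² = 13·380 − 56² = 4940 − 3136 = 1804
S_yy = nΣy² − (Σy)² = 13·59874 − 164² = 778362 − 26896 = 751466
r = S_xy / √(S_xx·S_yy) = 15828 / √(1804·751466) = 15828 / √1355644664 = 15828 / 36819.0802 = 0.4299
t = r·√(n−2)/√(1−r²) = 0.4299·√11 / √(1−0.184814) = 1.425817 / 0.902877 = 1.579

1.579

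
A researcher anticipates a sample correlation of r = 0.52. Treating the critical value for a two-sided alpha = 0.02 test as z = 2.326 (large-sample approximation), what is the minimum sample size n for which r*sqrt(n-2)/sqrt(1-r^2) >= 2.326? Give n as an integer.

17

Need r·√(n−2)/√(1−r²) ≥ 2.326
√(n−2) ≥ 2.326·√(1−0.2704) / 0.52 = 2.326·0.854166 / 0.52 = 3.8208
n−2 ≥ 14.5985  ⇒  n ≥ 16.5985
Smallest integer n = 17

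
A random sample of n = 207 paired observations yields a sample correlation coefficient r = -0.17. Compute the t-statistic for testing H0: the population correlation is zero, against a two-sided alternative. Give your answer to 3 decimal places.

1 − r² = 1 − 0.0289 = 0.9711;  √(1−r²) = 0.985444
√(n−2) = √205 = 14.317821
t = r·√(n−2)/√(1−r²) = -0.17 · 14.317821 / 0.985444 = -2.470

-2.470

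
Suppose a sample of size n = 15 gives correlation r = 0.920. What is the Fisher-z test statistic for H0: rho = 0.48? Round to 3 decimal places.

z_r = atanh(0.920) = 1.589027,  z_0 = atanh(0.48) = 0.522984
SE = 1/√(n−3) = 1/√12 = 0.288675
z = (z_r − z_0)/SE = (1.589027 − 0.522984) / 0.288675 = 1.066043 / 0.288675 = 3.693

3.693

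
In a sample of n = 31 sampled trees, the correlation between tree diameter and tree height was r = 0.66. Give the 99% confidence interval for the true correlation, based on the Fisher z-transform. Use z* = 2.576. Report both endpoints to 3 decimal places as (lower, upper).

(0.297, 0.856)

Fisher z: z_r = atanh(r) = ½·ln((1+0.66)/(1−0.66)) = 0.792814
SE(z) = 1/√(n−3) = 1/√28 = 0.188982
99% ⇒ z* = 2.576; margin = 2.576·0.188982 = 0.486818
CI on z-scale: (0.305996, 1.279632)
Back-transform: tanh(0.305996) = 0.296790, tanh(1.279632) = 0.856387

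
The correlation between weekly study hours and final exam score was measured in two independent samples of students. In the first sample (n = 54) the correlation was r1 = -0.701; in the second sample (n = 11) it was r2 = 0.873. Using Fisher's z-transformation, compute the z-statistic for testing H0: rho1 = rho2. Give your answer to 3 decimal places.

-5.824

Fisher z-transforms: z1 = atanh(-0.701) = -0.869264, z2 = atanh(0.873) = 1.345555; difference d = -2.214819
Var(d) = 1/51 + 1/8 = 0.0196078 + 0.1250000 = 0.1446078
z = d/√Var(d) = -2.214819 / √0.1446078 = -2.214819 / 0.380273 = -5.824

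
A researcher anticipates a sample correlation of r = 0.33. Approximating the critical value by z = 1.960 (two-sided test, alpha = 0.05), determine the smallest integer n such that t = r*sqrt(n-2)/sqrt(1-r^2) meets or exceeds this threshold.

34

r√(n−2)/√(1−r²) ≥ 1.960  ⇔  n−2 ≥ (1.960)²·(1−r²)/r²
(1−r²)/r² = (1−0.1089)/0.1089 = 8.1827
n ≥ 2 + 3.8416·8.1827 = 2 + 31.4347 = 33.4347
⌈33.4347⌉ = 34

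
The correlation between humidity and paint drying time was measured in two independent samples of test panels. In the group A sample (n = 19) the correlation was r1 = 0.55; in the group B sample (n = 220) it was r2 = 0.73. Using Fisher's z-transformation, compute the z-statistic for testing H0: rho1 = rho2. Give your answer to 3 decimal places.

Fisher z-transforms: z1 = atanh(0.55) = 0.618381, z2 = atanh(0.73) = 0.928727; difference d = -0.310346
Var(d) = 1/16 + 1/217 = 0.0625000 + 0.0046083 = 0.0671083
z = d/√Var(d) = -0.310346 / √0.0671083 = -0.310346 / 0.259053 = -1.198

-1.198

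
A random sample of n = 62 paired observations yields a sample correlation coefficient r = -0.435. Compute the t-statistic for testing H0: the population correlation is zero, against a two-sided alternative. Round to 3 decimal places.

-3.742

1 − r² = 1 − 0.189225 = 0.810775;  √(1−r²) = 0.900430
√(n−2) = √60 = 7.745967
t = r·√(n−2)/√(1−r²) = -0.435 · 7.745967 / 0.900430 = -3.742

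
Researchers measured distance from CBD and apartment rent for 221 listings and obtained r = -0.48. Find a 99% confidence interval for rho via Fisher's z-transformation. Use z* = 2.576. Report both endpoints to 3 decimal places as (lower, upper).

(-0.603, -0.335)

Fisher z: z_r = atanh(r) = ½·ln((1+(-0.48))/(1−(-0.48))) = -0.522984
SE(z) = 1/√(n−3) = 1/√218 = 0.067729
99% ⇒ z* = 2.576; margin = 2.576·0.067729 = 0.174470
CI on z-scale: (-0.697454, -0.348514)
Back-transform: tanh(-0.697454) = -0.602749, tanh(-0.348514) = -0.335057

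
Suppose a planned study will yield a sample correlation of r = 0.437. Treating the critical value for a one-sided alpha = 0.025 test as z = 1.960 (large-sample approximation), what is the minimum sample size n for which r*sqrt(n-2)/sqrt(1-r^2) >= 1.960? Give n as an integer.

19

Need r·√(n−2)/√(1−r²) ≥ 1.960
√(n−2) ≥ 1.960·√(1−0.190969) / 0.437 = 1.960·0.899462 / 0.437 = 4.0342
n−2 ≥ 16.2748  ⇒  n ≥ 18.2748
Smallest integer n = 19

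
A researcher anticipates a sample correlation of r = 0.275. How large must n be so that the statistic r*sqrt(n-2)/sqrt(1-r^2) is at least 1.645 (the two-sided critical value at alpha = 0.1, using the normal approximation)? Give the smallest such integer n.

36

Need r·√(n−2)/√(1−r²) ≥ 1.645
√(n−2) ≥ 1.645·√(1−0.075625) / 0.275 = 1.645·0.961444 / 0.275 = 5.7512
n−2 ≥ 33.0763  ⇒  n ≥ 35.0763
Smallest integer n = 36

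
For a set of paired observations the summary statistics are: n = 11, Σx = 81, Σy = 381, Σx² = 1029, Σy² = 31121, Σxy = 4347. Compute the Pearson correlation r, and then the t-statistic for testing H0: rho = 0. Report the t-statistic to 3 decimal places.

1.994

S_xy = nΣxy − ΣxΣy = 11·4347 − 81·381 = 47817 − 30861 = 16956
S_xx = nΣx² − (Σx)² = 11·1029 − 81² = 11319 − 6561 = 4758
S_yy = nΣy² − (Σy)² = 11·31121 − 381² = 342331 − 145161 = 197170
r = S_xy / √(S_xx·S_yy) = 16956 / √(4758·197170) = 16956 / √938134860 = 16956 / 30628.9873 = 0.5536
t = r·√(n−2)/√(1−r²) = 0.5536·√9 / √(1−0.306473) = 1.660800 / 0.832783 = 1.994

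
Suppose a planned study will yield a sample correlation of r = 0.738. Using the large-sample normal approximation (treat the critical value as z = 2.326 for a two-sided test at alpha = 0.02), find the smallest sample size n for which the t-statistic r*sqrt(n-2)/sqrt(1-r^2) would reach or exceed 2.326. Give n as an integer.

7

r√(n−2)/√(1−r²) ≥ 2.326  ⇔  n−2 ≥ (2.326)²·(1−r²)/r²
(1−r²)/r² = (1−0.544644)/0.544644 = 0.8361
n ≥ 2 + 5.410276·0.8361 = 2 + 4.5235 = 6.5235
⌈6.5235⌉ = 7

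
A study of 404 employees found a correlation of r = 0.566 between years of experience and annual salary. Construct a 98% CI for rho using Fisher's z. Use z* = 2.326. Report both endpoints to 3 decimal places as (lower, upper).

Fisher z: z_r = atanh(r) = ½·ln((1+0.566)/(1−0.566)) = 0.641618
SE(z) = 1/√(n−3) = 1/√401 = 0.049938
98% ⇒ z* = 2.326; margin = 2.326·0.049938 = 0.116156
CI on z-scale: (0.525462, 0.757774)
Back-transform: tanh(0.525462) = 0.481905, tanh(0.757774) = 0.639764

(0.482, 0.640)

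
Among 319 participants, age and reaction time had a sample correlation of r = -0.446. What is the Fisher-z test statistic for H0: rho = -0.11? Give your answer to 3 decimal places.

z_r = atanh(-0.446) = -0.479696,  z_0 = atanh(-0.11) = -0.110447
SE = 1/√(n−3) = 1/√316 = 0.056254
z = (z_r − z_0)/SE = (-0.479696 − (-0.110447)) / 0.056254 = -0.369249 / 0.056254 = -6.564

-6.564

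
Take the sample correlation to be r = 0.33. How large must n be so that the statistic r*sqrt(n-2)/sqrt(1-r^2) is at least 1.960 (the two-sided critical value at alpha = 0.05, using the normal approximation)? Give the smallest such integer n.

Need r·√(n−2)/√(1−r²) ≥ 1.960
√(n−2) ≥ 1.960·√(1−0.1089) / 0.33 = 1.960·0.943981 / 0.33 = 5.6067
n−2 ≥ 31.4351  ⇒  n ≥ 33.4351
Smallest integer n = 34

34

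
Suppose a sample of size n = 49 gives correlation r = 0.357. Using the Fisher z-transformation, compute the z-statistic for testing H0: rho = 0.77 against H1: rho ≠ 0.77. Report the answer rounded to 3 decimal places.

-4.387

Fisher z: atanh(0.357) = 0.373443, atanh(0.77) = 1.020328
z = (z_r − z_0)·√(n−3) = (0.373443 − 1.020328)·√46 = -0.646885 · 6.782330 = -4.387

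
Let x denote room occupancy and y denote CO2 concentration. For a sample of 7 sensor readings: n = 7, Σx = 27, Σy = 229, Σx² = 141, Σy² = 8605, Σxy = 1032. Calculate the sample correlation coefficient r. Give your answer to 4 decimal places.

Numerator: nΣxy − (Σx)(Σy) = 7·1032 − (27)(229) = 1041
Denominator: √[(nΣx²−(Σx)²)(nΣy²−(Σy)²)]
  nΣx²−(Σx)² = 7·141 − 729 = 258;  nΣy²−(Σy)² = 7·8605 − 52441 = 7794
  √(258·7794) = √2010852 = 1418.0451
r = 1041 / 1418.0451 = 0.7341

0.7341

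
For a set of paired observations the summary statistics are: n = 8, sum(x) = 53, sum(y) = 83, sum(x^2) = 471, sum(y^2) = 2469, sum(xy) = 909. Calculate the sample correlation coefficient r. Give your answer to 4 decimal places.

Numerator: nΣxy − (Σx)(Σy) = 8·909 − (53)(83) = 2873
Denominator: √[(nΣx²−(Σx)²)(nΣy²−(Σy)²)]
  nΣx²−(Σx)² = 8·471 − 2809 = 959;  nΣy²−(Σy)² = 8·2469 − 6889 = 12863
  √(959·12863) = √12335617 = 3512.2097
r = 2873 / 3512.2097 = 0.8180

0.8180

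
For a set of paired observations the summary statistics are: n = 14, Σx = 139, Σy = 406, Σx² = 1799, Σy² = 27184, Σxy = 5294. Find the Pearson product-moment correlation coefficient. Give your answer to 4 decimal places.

0.4971

Numerator: nΣxy − (Σx)(Σy) = 14·5294 − (139)(406) = 17682
Denominator: √[(nΣx²−(Σx)²)(nΣy²−(Σy)²)]
  nΣx²−(Σx)² = 14·1799 − 19321 = 5865;  nΣy²−(Σy)² = 14·27184 − 164836 = 215740
  √(5865·215740) = √1265315100 = 35571.2679
r = 17682 / 35571.2679 = 0.4971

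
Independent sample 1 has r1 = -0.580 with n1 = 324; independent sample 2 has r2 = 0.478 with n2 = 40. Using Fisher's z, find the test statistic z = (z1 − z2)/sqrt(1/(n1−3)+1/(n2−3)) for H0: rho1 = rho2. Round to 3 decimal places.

z1 = atanh(-0.580) = -0.662463,  z2 = atanh(0.478) = 0.520389
SE = √(1/(n1−3) + 1/(n2−3)) = √(1/321 + 1/37) = √(0.0031153 + 0.0270270) = √0.0301423 = 0.173615
z = (z1 − z2)/SE = (-0.662463 − 0.520389) / 0.173615 = -1.182852 / 0.173615 = -6.813

-6.813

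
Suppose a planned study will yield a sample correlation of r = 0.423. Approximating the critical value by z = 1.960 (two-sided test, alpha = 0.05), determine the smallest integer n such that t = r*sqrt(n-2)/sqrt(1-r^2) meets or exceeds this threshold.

20

Need r·√(n−2)/√(1−r²) ≥ 1.960
√(n−2) ≥ 1.960·√(1−0.178929) / 0.423 = 1.960·0.906130 / 0.423 = 4.1986
n−2 ≥ 17.6282  ⇒  n ≥ 19.6282
Smallest integer n = 20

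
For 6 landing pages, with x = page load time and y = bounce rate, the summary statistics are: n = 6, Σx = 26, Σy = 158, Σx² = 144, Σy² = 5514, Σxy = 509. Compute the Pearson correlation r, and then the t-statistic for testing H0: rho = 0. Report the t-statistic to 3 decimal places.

-3.270

S_xy = nΣxy − ΣxΣy = 6·509 − 26·158 = 3054 − 4108 = -1054
S_xx = nΣx² − (Σx)² = 6·144 − 26² = 864 − 676 = 188
S_yy = nΣy² − (Σy)² = 6·5514 − 158² = 33084 − 24964 = 8120
r = S_xy / √(S_xx·S_yy) = -1054 / √(188·8120) = -1054 / √1526560 = -1054 / 1235.5404 = -0.8531
t = r·√(n−2)/√(1−r²) = -0.8531·√4 / √(1−0.727780) = -1.706200 / 0.521747 = -3.270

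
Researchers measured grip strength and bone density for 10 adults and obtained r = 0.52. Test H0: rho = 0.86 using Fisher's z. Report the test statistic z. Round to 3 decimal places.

z_r = atanh(0.52) = 0.576340,  z_0 = atanh(0.86) = 1.293345
SE = 1/√(n−3) = 1/√7 = 0.377964
z = (z_r − z_0)/SE = (0.576340 − 1.293345) / 0.377964 = -0.717005 / 0.377964 = -1.897

-1.897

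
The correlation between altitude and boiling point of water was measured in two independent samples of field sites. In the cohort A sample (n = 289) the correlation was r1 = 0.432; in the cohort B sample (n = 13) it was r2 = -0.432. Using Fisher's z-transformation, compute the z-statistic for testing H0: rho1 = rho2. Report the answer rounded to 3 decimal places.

2.874

z1 = atanh(0.432) = 0.462353,  z2 = atanh(-0.432) = -0.462353
SE = √(1/(n1−3) + 1/(n2−3)) = √(1/286 + 1/10) = √(0.0034965 + 0.1000000) = √0.1034965 = 0.321709
z = (z1 − z2)/SE = (0.462353 − (-0.462353)) / 0.321709 = 0.924706 / 0.321709 = 2.874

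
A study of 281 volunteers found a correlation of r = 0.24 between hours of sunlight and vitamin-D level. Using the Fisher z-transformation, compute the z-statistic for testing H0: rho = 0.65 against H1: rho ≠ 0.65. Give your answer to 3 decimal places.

-8.846

z_r = atanh(0.24) = 0.244774,  z_0 = atanh(0.65) = 0.775299
SE = 1/√(n−3) = 1/√278 = 0.059976
z = (z_r − z_0)/SE = (0.244774 − 0.775299) / 0.059976 = -0.530525 / 0.059976 = -8.846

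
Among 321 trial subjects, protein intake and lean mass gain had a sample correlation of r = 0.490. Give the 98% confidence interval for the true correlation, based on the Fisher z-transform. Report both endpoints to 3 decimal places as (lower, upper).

(0.385, 0.583)

z_r = atanh(0.490) = 0.536060;  SE = 1/√(n−3) = 1/√318 = 0.056077
z-limits: 0.536060 ± 2.326·0.056077 = 0.536060 ± 0.130435 = [0.405625, 0.666495]
ρ-limits: (tanh 0.405625, tanh 0.666495) = (0.385, 0.583)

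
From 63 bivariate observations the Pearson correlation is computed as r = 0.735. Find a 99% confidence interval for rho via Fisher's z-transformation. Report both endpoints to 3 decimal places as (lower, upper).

z_r = atanh(0.735) = 0.939516;  SE = 1/√(n−3) = 1/√60 = 0.129099
z-limits: 0.939516 ± 2.576·0.129099 = 0.939516 ± 0.332559 = [0.606957, 1.272075]
ρ-limits: (tanh 0.606957, tanh 1.272075) = (0.542, 0.854)

(0.542, 0.854)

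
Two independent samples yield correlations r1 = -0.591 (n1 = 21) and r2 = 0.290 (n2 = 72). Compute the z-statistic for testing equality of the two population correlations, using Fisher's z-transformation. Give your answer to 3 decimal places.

-3.694

Fisher z-transforms: z1 = atanh(-0.591) = -0.679201, z2 = atanh(0.290) = 0.298566; difference d = -0.977767
Var(d) = 1/18 + 1/69 = 0.0555556 + 0.0144928 = 0.0700484
z = d/√Var(d) = -0.977767 / √0.0700484 = -0.977767 / 0.264667 = -3.694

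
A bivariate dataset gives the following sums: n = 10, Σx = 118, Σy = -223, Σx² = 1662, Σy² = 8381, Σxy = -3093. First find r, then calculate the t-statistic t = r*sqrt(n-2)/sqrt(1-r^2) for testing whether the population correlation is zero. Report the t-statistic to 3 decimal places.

S_xy = nΣxy − ΣxΣy = 10·(-3093) − 118·(-223) = -30930 − (-26314) = -4616
S_xx = nΣx² − (Σx)² = 10·1662 − 118² = 16620 − 13924 = 2696
S_yy = nΣy² − (Σy)² = 10·8381 − (-223)² = 83810 − 49729 = 34081
r = S_xy / √(S_xx·S_yy) = -4616 / √(2696·34081) = -4616 / √91882376 = -4616 / 9585.5295 = -0.4816
t = r·√(n−2)/√(1−r²) = -0.4816·√8 / √(1−0.231939) = -1.362171 / 0.876391 = -1.554

-1.554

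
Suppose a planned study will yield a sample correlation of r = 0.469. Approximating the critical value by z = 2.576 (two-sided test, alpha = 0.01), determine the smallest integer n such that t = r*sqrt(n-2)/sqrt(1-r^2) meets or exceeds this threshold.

26

r√(n−2)/√(1−r²) ≥ 2.576  ⇔  n−2 ≥ (2.576)²·(1−r²)/r²
(1−r²)/r² = (1−0.219961)/0.219961 = 3.5463
n ≥ 2 + 6.635776·3.5463 = 2 + 23.5325 = 25.5325
⌈25.5325⌉ = 26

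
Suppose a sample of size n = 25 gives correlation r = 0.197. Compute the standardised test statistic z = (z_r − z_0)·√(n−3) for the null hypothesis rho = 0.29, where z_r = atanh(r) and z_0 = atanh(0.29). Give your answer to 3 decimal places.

Fisher z: atanh(0.197) = 0.199609, atanh(0.29) = 0.298566
z = (z_r − z_0)·√(n−3) = (0.199609 − 0.298566)·√22 = -0.098957 · 4.690416 = -0.464

-0.464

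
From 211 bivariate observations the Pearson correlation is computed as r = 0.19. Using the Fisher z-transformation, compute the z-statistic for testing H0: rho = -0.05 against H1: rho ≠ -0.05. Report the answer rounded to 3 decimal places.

z_r = atanh(0.19) = 0.192337,  z_0 = atanh(-0.05) = -0.050042
SE = 1/√(n−3) = 1/√208 = 0.069338
z = (z_r − z_0)/SE = (0.192337 − (-0.050042)) / 0.069338 = 0.242379 / 0.069338 = 3.496

3.496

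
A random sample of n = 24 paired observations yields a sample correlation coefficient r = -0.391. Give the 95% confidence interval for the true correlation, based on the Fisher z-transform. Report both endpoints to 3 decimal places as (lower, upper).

(-0.686, 0.015)

z_r = atanh(-0.391) = -0.412980;  SE = 1/√(n−3) = 1/√21 = 0.218218
z-limits: -0.412980 ± 1.960·0.218218 = -0.412980 ± 0.427707 = [-0.840687, 0.014727]
ρ-limits: (tanh -0.840687, tanh 0.014727) = (-0.686, 0.015)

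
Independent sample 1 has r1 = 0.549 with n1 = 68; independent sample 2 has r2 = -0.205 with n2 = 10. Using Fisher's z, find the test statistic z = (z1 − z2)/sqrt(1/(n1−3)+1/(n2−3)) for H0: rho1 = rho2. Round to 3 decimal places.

2.074

z1 = atanh(0.549) = 0.616949,  z2 = atanh(-0.205) = -0.207946
SE = √(1/(n1−3) + 1/(n2−3)) = √(1/65 + 1/7) = √(0.0153846 + 0.1428571) = √0.1582417 = 0.397796
z = (z1 − z2)/SE = (0.616949 − (-0.207946)) / 0.397796 = 0.824895 / 0.397796 = 2.074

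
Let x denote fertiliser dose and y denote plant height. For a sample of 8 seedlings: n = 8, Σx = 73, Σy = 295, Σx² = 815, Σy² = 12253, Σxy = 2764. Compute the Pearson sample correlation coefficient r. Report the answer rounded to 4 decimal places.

S_xy = nΣxy − ΣxΣy = 8·2764 − 73·295 = 22112 − 21535 = 577
S_xx = nΣx² − (Σx)² = 8·815 − 73² = 6520 − 5329 = 1191
S_yy = nΣy² − (Σy)² = 8·12253 − 295² = 98024 − 87025 = 10999
r = S_xy / √(S_xx·S_yy) = 577 / √(1191·10999) = 577 / √13099809 = 577 / 3619.3658 = 0.1594

0.1594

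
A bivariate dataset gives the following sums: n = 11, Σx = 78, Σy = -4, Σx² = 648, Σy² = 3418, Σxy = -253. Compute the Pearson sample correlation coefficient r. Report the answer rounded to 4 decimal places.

Numerator: nΣxy − (Σx)(Σy) = 11·(-253) − (78)(-4) = -2471
Denominator: √[(nΣx²−(Σx)²)(nΣy²−(Σy)²)]
  nΣx²−(Σx)² = 11·648 − 6084 = 1044;  nΣy²−(Σy)² = 11·3418 − 16 = 37582
  √(1044·37582) = √39235608 = 6263.8333
r = -2471 / 6263.8333 = -0.3945

-0.3945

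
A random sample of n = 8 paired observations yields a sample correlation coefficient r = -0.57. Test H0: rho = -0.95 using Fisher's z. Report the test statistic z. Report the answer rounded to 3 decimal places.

2.648

z_r = atanh(-0.57) = -0.647523,  z_0 = atanh(-0.95) = -1.831781
SE = 1/√(n−3) = 1/√5 = 0.447214
z = (z_r − z_0)/SE = (-0.647523 − (-1.831781)) / 0.447214 = 1.184258 / 0.447214 = 2.648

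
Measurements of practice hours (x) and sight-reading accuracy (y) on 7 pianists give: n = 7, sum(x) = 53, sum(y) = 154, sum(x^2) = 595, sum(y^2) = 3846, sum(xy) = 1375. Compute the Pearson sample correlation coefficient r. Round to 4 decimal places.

0.7017

Numerator: nΣxy − (Σx)(Σy) = 7·1375 − (53)(154) = 1463
Denominator: √[(nΣx²−(Σx)²)(nΣy²−(Σy)²)]
  nΣx²−(Σx)² = 7·595 − 2809 = 1356;  nΣy²−(Σy)² = 7·3846 − 23716 = 3206
  √(1356·3206) = √4347336 = 2085.0266
r = 1463 / 2085.0266 = 0.7017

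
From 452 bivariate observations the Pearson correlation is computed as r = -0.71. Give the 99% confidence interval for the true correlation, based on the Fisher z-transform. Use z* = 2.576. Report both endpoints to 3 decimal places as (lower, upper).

(-0.765, -0.644)

Fisher z: z_r = atanh(r) = ½·ln((1+(-0.71))/(1−(-0.71))) = -0.887184
SE(z) = 1/√(n−3) = 1/√449 = 0.047193
99% ⇒ z* = 2.576; margin = 2.576·0.047193 = 0.121569
CI on z-scale: (-1.008753, -0.765615)
Back-transform: tanh(-1.008753) = -0.765246, tanh(-0.765615) = -0.644372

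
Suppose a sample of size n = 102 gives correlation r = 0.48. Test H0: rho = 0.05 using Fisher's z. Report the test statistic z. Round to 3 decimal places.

4.706

Fisher z: atanh(0.48) = 0.522984, atanh(0.05) = 0.050042
z = (z_r − z_0)·√(n−3) = (0.522984 − 0.050042)·√99 = 0.472942 · 9.949874 = 4.706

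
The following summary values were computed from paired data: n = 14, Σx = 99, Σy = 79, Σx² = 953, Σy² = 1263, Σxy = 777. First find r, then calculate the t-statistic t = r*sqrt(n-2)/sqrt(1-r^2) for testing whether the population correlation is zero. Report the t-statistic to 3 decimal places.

S_xy = nΣxy − ΣxΣy = 14·777 − 99·79 = 10878 − 7821 = 3057
S_xx = nΣx² − (Σx)² = 14·953 − 99² = 13342 − 9801 = 3541
S_yy = nΣy² − (Σy)² = 14·1263 − 79² = 17682 − 6241 = 11441
r = S_xy / √(S_xx·S_yy) = 3057 / √(3541·11441) = 3057 / √40512581 = 3057 / 6364.9494 = 0.4803
t = r·√(n−2)/√(1−r²) = 0.4803·√12 / √(1−0.230688) = 1.663808 / 0.877104 = 1.897

1.897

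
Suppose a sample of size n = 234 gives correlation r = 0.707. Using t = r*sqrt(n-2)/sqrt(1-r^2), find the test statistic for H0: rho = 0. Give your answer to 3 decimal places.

15.227

t = r·√(n−2) / √(1−r²) with r = 0.707, n = 234
  = 0.707·√232 / √(1 − 0.499849)
  = 0.707·15.231546 / 0.707214
  = 10.768703 / 0.707214 = 15.227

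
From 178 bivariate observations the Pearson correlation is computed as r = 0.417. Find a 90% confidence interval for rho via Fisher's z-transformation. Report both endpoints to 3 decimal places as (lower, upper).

Fisher z: z_r = atanh(r) = ½·ln((1+0.417)/(1−0.417)) = 0.444055
SE(z) = 1/√(n−3) = 1/√175 = 0.075593
90% ⇒ z* = 1.645; margin = 1.645·0.075593 = 0.124350
CI on z-scale: (0.319705, 0.568405)
Back-transform: tanh(0.319705) = 0.309240, tanh(0.568405) = 0.514187

(0.309, 0.514)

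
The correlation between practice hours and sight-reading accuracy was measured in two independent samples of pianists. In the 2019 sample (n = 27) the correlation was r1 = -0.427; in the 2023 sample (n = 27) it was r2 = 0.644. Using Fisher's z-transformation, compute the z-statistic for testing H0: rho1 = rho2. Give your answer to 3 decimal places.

Fisher z-transforms: z1 = atanh(-0.427) = -0.456222, z2 = atanh(0.644) = 0.764978; difference d = -1.221200
Var(d) = 1/24 + 1/24 = 0.0416667 + 0.0416667 = 0.0833334
z = d/√Var(d) = -1.221200 / √0.0833334 = -1.221200 / 0.288675 = -4.230

-4.230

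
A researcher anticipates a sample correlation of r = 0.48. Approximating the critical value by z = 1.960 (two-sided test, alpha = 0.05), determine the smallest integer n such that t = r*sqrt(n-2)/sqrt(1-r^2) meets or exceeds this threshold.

15

Need r·√(n−2)/√(1−r²) ≥ 1.960
√(n−2) ≥ 1.960·√(1−0.2304) / 0.48 = 1.960·0.877268 / 0.48 = 3.5822
n−2 ≥ 12.8322  ⇒  n ≥ 14.8322
Smallest integer n = 15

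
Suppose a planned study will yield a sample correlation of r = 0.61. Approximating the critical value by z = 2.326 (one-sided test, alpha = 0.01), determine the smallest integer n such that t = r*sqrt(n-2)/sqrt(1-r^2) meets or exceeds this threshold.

Need r·√(n−2)/√(1−r²) ≥ 2.326
√(n−2) ≥ 2.326·√(1−0.3721) / 0.61 = 2.326·0.792401 / 0.61 = 3.0215
n−2 ≥ 9.1295  ⇒  n ≥ 11.1295
Smallest integer n = 12

12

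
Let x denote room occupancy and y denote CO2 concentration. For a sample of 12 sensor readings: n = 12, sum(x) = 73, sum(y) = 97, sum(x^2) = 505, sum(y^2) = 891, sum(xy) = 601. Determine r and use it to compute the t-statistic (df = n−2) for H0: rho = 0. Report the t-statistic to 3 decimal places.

0.432

Numerator: nΣxy − (Σx)(Σy) = 12·601 − (73)(97) = 131
Denominator: √[(nΣx²−(Σx)²)(nΣy²−(Σy)²)]
  nΣx²−(Σx)² = 12·505 − 5329 = 731;  nΣy²−(Σy)² = 12·891 − 9409 = 1283
  √(731·1283) = √937873 = 968.4384
r = 131 / 968.4384 = 0.1353
t = r·√(n−2)/√(1−r²) = 0.1353·√10 / √(1−0.018306) = 0.427856 / 0.990805 = 0.432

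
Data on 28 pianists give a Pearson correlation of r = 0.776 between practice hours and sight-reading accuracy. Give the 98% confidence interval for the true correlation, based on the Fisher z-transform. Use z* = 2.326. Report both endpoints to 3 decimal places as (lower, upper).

Fisher z: z_r = atanh(r) = ½·ln((1+0.776)/(1−0.776)) = 1.035236
SE(z) = 1/√(n−3) = 1/√25 = 0.200000
98% ⇒ z* = 2.326; margin = 2.326·0.200000 = 0.465200
CI on z-scale: (0.570036, 1.500436)
Back-transform: tanh(0.570036) = 0.515386, tanh(1.500436) = 0.905227

(0.515, 0.905)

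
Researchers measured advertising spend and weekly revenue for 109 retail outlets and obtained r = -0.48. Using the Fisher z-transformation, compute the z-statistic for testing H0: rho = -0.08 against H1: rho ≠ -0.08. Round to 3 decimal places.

Fisher z: atanh(-0.48) = -0.522984, atanh(-0.08) = -0.080171
z = (z_r − z_0)·√(n−3) = (-0.522984 − (-0.080171))·√106 = -0.442813 · 10.295630 = -4.559

-4.559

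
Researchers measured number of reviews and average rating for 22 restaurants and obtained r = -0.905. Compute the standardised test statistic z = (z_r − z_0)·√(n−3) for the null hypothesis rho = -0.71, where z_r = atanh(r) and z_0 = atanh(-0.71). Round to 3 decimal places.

Fisher z: atanh(-0.905) = -1.499180, atanh(-0.71) = -0.887184
z = (z_r − z_0)·√(n−3) = (-1.499180 − (-0.887184))·√19 = -0.611996 · 4.358899 = -2.668

-2.668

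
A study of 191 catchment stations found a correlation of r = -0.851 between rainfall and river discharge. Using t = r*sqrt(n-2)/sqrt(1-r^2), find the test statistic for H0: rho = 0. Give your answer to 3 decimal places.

t = r·√(n−2) / √(1−r²) with r = -0.851, n = 191
  = -0.851·√189 / √(1 − 0.724201)
  = -0.851·13.747727 / 0.525166
  = -11.699316 / 0.525166 = -22.277

-22.277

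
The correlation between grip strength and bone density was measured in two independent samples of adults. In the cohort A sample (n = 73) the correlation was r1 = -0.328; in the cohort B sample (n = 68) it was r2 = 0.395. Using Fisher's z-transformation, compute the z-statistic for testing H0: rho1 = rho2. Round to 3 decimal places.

-4.402

z1 = atanh(-0.328) = -0.340585,  z2 = atanh(0.395) = 0.417711
SE = √(1/(n1−3) + 1/(n2−3)) = √(1/70 + 1/65) = √(0.0142857 + 0.0153846) = √0.0296703 = 0.172251
z = (z1 − z2)/SE = (-0.340585 − 0.417711) / 0.172251 = -0.758296 / 0.172251 = -4.402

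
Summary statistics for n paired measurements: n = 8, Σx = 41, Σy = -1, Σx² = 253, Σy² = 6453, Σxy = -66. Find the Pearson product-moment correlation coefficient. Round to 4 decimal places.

S_xy = nΣxy − ΣxΣy = 8·(-66) − 41·(-1) = -528 − (-41) = -487
S_xx = nΣx² − (Σx)² = 8·253 − 41² = 2024 − 1681 = 343
S_yy = nΣy² − (Σy)² = 8·6453 − (-1)² = 51624 − 1 = 51623
r = S_xy / √(S_xx·S_yy) = -487 / √(343·51623) = -487 / √17706689 = -487 / 4207.9317 = -0.1157

-0.1157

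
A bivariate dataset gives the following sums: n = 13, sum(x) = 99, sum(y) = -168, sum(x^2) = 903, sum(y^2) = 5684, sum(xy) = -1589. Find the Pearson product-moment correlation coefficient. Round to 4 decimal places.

S_xy = nΣxy − ΣxΣy = 13·(-1589) − 99·(-168) = -20657 − (-16632) = -4025
S_xx = nΣx² − (Σx)² = 13·903 − 99² = 11739 − 9801 = 1938
S_yy = nΣy² − (Σy)² = 13·5684 − (-168)² = 73892 − 28224 = 45668
r = S_xy / √(S_xx·S_yy) = -4025 / √(1938·45668) = -4025 / √88504584 = -4025 / 9407.6875 = -0.4278

-0.4278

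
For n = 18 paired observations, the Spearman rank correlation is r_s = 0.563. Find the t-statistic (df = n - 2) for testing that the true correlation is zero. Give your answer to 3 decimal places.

1 − r_s² = 1 − 0.316969 = 0.683031;  √(1−r_s²) = 0.826457
√(n−2) = √16 = 4.000000
t = r_s·√(n−2)/√(1−r_s²) = 0.563 · 4.000000 / 0.826457 = 2.725

2.725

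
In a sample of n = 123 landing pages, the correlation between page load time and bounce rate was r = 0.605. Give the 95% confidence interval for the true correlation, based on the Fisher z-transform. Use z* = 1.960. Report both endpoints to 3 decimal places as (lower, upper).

(0.479, 0.706)

Fisher z: z_r = atanh(r) = ½·ln((1+0.605)/(1−0.605)) = 0.700997
SE(z) = 1/√(n−3) = 1/√120 = 0.091287
95% ⇒ z* = 1.960; margin = 1.960·0.091287 = 0.178923
CI on z-scale: (0.522074, 0.879920)
Back-transform: tanh(0.522074) = 0.479299, tanh(0.879920) = 0.706379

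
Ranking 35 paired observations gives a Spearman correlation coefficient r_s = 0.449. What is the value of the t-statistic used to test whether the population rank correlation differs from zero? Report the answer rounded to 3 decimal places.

t = r_s·√(n−2) / √(1−r_s²) with r_s = 0.449, n = 35
  = 0.449·√33 / √(1 − 0.201601)
  = 0.449·5.744563 / 0.893532
  = 2.579309 / 0.893532 = 2.887

2.887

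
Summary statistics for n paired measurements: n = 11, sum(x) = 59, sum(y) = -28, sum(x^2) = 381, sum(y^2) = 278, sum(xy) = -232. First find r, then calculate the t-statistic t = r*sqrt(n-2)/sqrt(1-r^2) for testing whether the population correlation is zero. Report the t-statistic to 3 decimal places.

S_xy = nΣxy − ΣxΣy = 11·(-232) − 59·(-28) = -2552 − (-1652) = -900
S_xx = nΣx² − (Σx)² = 11·381 − 59² = 4191 − 3481 = 710
S_yy = nΣy² − (Σy)² = 11·278 − (-28)² = 3058 − 784 = 2274
r = S_xy / √(S_xx·S_yy) = -900 / √(710·2274) = -900 / √1614540 = -900 / 1270.6455 = -0.7083
t = r·√(n−2)/√(1−r²) = -0.7083·√9 / √(1−0.501689) = -2.124900 / 0.705911 = -3.010

-3.010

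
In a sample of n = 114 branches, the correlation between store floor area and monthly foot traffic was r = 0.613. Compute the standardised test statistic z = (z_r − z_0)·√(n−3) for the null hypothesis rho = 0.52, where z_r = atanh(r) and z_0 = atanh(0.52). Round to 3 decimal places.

z_r = atanh(0.613) = 0.713713,  z_0 = atanh(0.52) = 0.576340
SE = 1/√(n−3) = 1/√111 = 0.094916
z = (z_r − z_0)/SE = (0.713713 − 0.576340) / 0.094916 = 0.137373 / 0.094916 = 1.447

1.447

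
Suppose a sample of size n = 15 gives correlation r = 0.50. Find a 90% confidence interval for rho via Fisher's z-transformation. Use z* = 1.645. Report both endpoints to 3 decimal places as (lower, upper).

z_r = atanh(0.50) = 0.549306;  SE = 1/√(n−3) = 1/√12 = 0.288675
z-limits: 0.549306 ± 1.645·0.288675 = 0.549306 ± 0.474870 = [0.074436, 1.024176]
ρ-limits: (tanh 0.074436, tanh 1.024176) = (0.074, 0.772)

(0.074, 0.772)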